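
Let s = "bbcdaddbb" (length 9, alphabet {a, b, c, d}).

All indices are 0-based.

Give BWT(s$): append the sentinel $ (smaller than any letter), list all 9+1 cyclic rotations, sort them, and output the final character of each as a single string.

bdbd$bbcda

rank  rotation    last
    0  $bbcdaddbb  b
    1  addbb$bbcd  d
    2  b$bbcdaddb  b
    3  bb$bbcdadd  d
    4  bbcdaddbb$  $
    5  bcdaddbb$b  b
    6  cdaddbb$bb  b
    7  daddbb$bbc  c
    8  dbb$bbcdad  d
    9  ddbb$bbcda  a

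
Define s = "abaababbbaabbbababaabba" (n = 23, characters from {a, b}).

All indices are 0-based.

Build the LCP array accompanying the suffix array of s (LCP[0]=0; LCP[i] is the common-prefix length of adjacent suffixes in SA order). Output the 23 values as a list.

rank→(start, suffix):
  0 → (22, 'a')
  1 → (2, 'aababbbaabbbababaabba')
  2 → (18, 'aabba')
  3 → (9, 'aabbbababaabba')
  4 → (0, 'abaababbbaabbbababaabba')
  5 → (16, 'abaabba')
  6 → (14, 'ababaabba')
  7 → (3, 'ababbbaabbbababaabba')
  8 → (19, 'abba')
  9 → (5, 'abbbaabbbababaabba')
  10 → (10, 'abbbababaabba')
  11 → (21, 'ba')
  12 → (1, 'baababbbaabbbababaabba')
  13 → (17, 'baabba')
  14 → (8, 'baabbbababaabba')
  15 → (15, 'babaabba')
  16 → (13, 'bababaabba')
  17 → (4, 'babbbaabbbababaabba')
  18 → (20, 'bba')
  19 → (7, 'bbaabbbababaabba')
  20 → (12, 'bbababaabba')
  21 → (6, 'bbbaabbbababaabba')
  22 → (11, 'bbbababaabba')

SA = [22, 2, 18, 9, 0, 16, 14, 3, 19, 5, 10, 21, 1, 17, 8, 15, 13, 4, 20, 7, 12, 6, 11]
rank  pair      lcp
   1  s[22:],s[2:]  1  'a'
   2  s[2:],s[18:]  3  'aab'
   3  s[18:],s[9:]  4  'aabb'
   4  s[9:],s[0:]  1  'a'
   5  s[0:],s[16:]  5  'abaab'
   6  s[16:],s[14:]  3  'aba'
   7  s[14:],s[3:]  4  'abab'
   8  s[3:],s[19:]  2  'ab'
   9  s[19:],s[5:]  3  'abb'
  10  s[5:],s[10:]  5  'abbba'
  11  s[10:],s[21:]  0  ''
  12  s[21:],s[1:]  2  'ba'
  13  s[1:],s[17:]  4  'baab'
  14  s[17:],s[8:]  5  'baabb'
  15  s[8:],s[15:]  2  'ba'
  16  s[15:],s[13:]  4  'baba'
  17  s[13:],s[4:]  3  'bab'
  18  s[4:],s[20:]  1  'b'
  19  s[20:],s[7:]  3  'bba'
  20  s[7:],s[12:]  3  'bba'
  21  s[12:],s[6:]  2  'bb'
  22  s[6:],s[11:]  4  'bbba'

[0, 1, 3, 4, 1, 5, 3, 4, 2, 3, 5, 0, 2, 4, 5, 2, 4, 3, 1, 3, 3, 2, 4]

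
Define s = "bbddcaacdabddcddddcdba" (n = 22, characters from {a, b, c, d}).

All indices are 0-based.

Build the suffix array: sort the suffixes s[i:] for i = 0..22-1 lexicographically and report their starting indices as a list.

rank | idx | suffix
   0 |  21 | a
   1 |   5 | aacdabddcddddcdba
   2 |   9 | abddcddddcdba
   3 |   6 | acdabddcddddcdba
   4 |  20 | ba
   5 |   0 | bbddcaacdabddcddddcdba
   6 |   1 | bddcaacdabddcddddcdba
   7 |  10 | bddcddddcdba
   8 |   4 | caacdabddcddddcdba
   9 |   7 | cdabddcddddcdba
  10 |  18 | cdba
  11 |  13 | cddddcdba
  12 |   8 | dabddcddddcdba
  13 |  19 | dba
  14 |   3 | dcaacdabddcddddcdba
  15 |  17 | dcdba
  16 |  12 | dcddddcdba
  17 |   2 | ddcaacdabddcddddcdba
  18 |  16 | ddcdba
  19 |  11 | ddcddddcdba
  20 |  15 | dddcdba
  21 |  14 | ddddcdba

[21, 5, 9, 6, 20, 0, 1, 10, 4, 7, 18, 13, 8, 19, 3, 17, 12, 2, 16, 11, 15, 14]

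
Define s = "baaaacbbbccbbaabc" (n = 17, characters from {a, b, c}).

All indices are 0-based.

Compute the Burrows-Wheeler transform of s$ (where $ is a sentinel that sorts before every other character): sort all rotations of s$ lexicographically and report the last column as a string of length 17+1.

rank  rotation            last
    0  $baaaacbbbccbbaabc  c
    1  aaaacbbbccbbaabc$b  b
    2  aaacbbbccbbaabc$ba  a
    3  aabc$baaaacbbbccbb  b
    4  aacbbbccbbaabc$baa  a
    5  abc$baaaacbbbccbba  a
    6  acbbbccbbaabc$baaa  a
    7  baaaacbbbccbbaabc$  $
    8  baabc$baaaacbbbccb  b
    9  bbaabc$baaaacbbbcc  c
   10  bbbccbbaabc$baaaac  c
   11  bbccbbaabc$baaaacb  b
   12  bc$baaaacbbbccbbaa  a
   13  bccbbaabc$baaaacbb  b
   14  c$baaaacbbbccbbaab  b
   15  cbbaabc$baaaacbbbc  c
   16  cbbbccbbaabc$baaaa  a
   17  ccbbaabc$baaaacbbb  b

cbabaaa$bccbabbcab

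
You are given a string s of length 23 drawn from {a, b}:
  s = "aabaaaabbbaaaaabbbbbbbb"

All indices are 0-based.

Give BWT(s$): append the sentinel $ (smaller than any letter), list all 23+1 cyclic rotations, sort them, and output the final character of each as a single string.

bbbaaa$aaaaabbabbbabbbba

rank  rotation                  last
    0  $aabaaaabbbaaaaabbbbbbbb  b
    1  aaaaabbbbbbbb$aabaaaabbb  b
    2  aaaabbbaaaaabbbbbbbb$aab  b
    3  aaaabbbbbbbb$aabaaaabbba  a
    4  aaabbbaaaaabbbbbbbb$aaba  a
    5  aaabbbbbbbb$aabaaaabbbaa  a
    6  aabaaaabbbaaaaabbbbbbbb$  $
    7  aabbbaaaaabbbbbbbb$aabaa  a
    8  aabbbbbbbb$aabaaaabbbaaa  a
    9  abaaaabbbaaaaabbbbbbbb$a  a
   10  abbbaaaaabbbbbbbb$aabaaa  a
   11  abbbbbbbb$aabaaaabbbaaaa  a
   12  b$aabaaaabbbaaaaabbbbbbb  b
   13  baaaaabbbbbbbb$aabaaaabb  b
   14  baaaabbbaaaaabbbbbbbb$aa  a
   15  bb$aabaaaabbbaaaaabbbbbb  b
   16  bbaaaaabbbbbbbb$aabaaaab  b
   17  bbb$aabaaaabbbaaaaabbbbb  b
   18  bbbaaaaabbbbbbbb$aabaaaa  a
   19  bbbb$aabaaaabbbaaaaabbbb  b
   20  bbbbb$aabaaaabbbaaaaabbb  b
   21  bbbbbb$aabaaaabbbaaaaabb  b
   22  bbbbbbb$aabaaaabbbaaaaab  b
   23  bbbbbbbb$aabaaaabbbaaaaa  a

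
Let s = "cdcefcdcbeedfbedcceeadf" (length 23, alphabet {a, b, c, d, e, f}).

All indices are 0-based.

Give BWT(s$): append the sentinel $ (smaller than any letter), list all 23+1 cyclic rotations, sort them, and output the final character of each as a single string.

rank  rotation                  last
    0  $cdcefcdcbeedfbedcceeadf  f
    1  adf$cdcefcdcbeedfbedccee  e
    2  bedcceeadf$cdcefcdcbeedf  f
    3  beedfbedcceeadf$cdcefcdc  c
    4  cbeedfbedcceeadf$cdcefcd  d
    5  cceeadf$cdcefcdcbeedfbed  d
    6  cdcbeedfbedcceeadf$cdcef  f
    7  cdcefcdcbeedfbedcceeadf$  $
    8  ceeadf$cdcefcdcbeedfbedc  c
    9  cefcdcbeedfbedcceeadf$cd  d
   10  dcbeedfbedcceeadf$cdcefc  c
   11  dcceeadf$cdcefcdcbeedfbe  e
   12  dcefcdcbeedfbedcceeadf$c  c
   13  df$cdcefcdcbeedfbedcceea  a
   14  dfbedcceeadf$cdcefcdcbee  e
   15  eadf$cdcefcdcbeedfbedcce  e
   16  edcceeadf$cdcefcdcbeedfb  b
   17  edfbedcceeadf$cdcefcdcbe  e
   18  eeadf$cdcefcdcbeedfbedcc  c
   19  eedfbedcceeadf$cdcefcdcb  b
   20  efcdcbeedfbedcceeadf$cdc  c
   21  f$cdcefcdcbeedfbedcceead  d
   22  fbedcceeadf$cdcefcdcbeed  d
   23  fcdcbeedfbedcceeadf$cdce  e

fefcddf$cdcecaeebecbcdde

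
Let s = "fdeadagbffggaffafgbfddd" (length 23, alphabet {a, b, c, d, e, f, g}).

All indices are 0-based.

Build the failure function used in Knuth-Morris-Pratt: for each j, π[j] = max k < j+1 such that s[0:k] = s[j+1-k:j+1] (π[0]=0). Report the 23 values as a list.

[0, 0, 0, 0, 0, 0, 0, 0, 1, 1, 0, 0, 0, 1, 1, 0, 1, 0, 0, 1, 2, 0, 0]

π[0] = 0
j=1 s[j]='d': π[1]=0 (border '')
j=2 s[j]='e': π[2]=0 (border '')
j=3 s[j]='a': π[3]=0 (border '')
j=4 s[j]='d': π[4]=0 (border '')
j=5 s[j]='a': π[5]=0 (border '')
j=6 s[j]='g': π[6]=0 (border '')
j=7 s[j]='b': π[7]=0 (border '')
j=8 s[j]='f': π[8]=1 (border 'f')
j=9 s[j]='f': k: 1→0; π[9]=1 (border 'f')
j=10 s[j]='g': k: 1→0; π[10]=0 (border '')
j=11 s[j]='g': π[11]=0 (border '')
j=12 s[j]='a': π[12]=0 (border '')
j=13 s[j]='f': π[13]=1 (border 'f')
j=14 s[j]='f': k: 1→0; π[14]=1 (border 'f')
j=15 s[j]='a': k: 1→0; π[15]=0 (border '')
j=16 s[j]='f': π[16]=1 (border 'f')
j=17 s[j]='g': k: 1→0; π[17]=0 (border '')
j=18 s[j]='b': π[18]=0 (border '')
j=19 s[j]='f': π[19]=1 (border 'f')
j=20 s[j]='d': π[20]=2 (border 'fd')
j=21 s[j]='d': k: 2→0; π[21]=0 (border '')
j=22 s[j]='d': π[22]=0 (border '')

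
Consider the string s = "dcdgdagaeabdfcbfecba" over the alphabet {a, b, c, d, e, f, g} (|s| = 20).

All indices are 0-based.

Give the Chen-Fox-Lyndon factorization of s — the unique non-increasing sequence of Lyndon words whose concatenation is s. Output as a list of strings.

emit factor 1: 'd' (i=0, period=1)
emit factor 2: 'cdgd' (i=1, period=4)
emit factor 3: 'ag' (i=5, period=2)
emit factor 4: 'ae' (i=7, period=2)
emit factor 5: 'abdfcbfecb' (i=9, period=10)
emit factor 6: 'a' (i=19, period=1)

["d", "cdgd", "ag", "ae", "abdfcbfecb", "a"]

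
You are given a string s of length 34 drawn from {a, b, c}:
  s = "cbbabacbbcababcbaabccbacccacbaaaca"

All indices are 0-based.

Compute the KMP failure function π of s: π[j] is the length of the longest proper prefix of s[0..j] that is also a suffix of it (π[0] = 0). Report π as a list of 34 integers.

[0, 0, 0, 0, 0, 0, 1, 2, 3, 1, 0, 0, 0, 0, 1, 2, 0, 0, 0, 1, 1, 2, 0, 1, 1, 1, 0, 1, 2, 0, 0, 0, 1, 0]

π[0] = 0
j=1 s[j]='b': π[1]=0 (border '')
j=2 s[j]='b': π[2]=0 (border '')
j=3 s[j]='a': π[3]=0 (border '')
j=4 s[j]='b': π[4]=0 (border '')
j=5 s[j]='a': π[5]=0 (border '')
j=6 s[j]='c': π[6]=1 (border 'c')
j=7 s[j]='b': π[7]=2 (border 'cb')
j=8 s[j]='b': π[8]=3 (border 'cbb')
j=9 s[j]='c': k: 3→0; π[9]=1 (border 'c')
j=10 s[j]='a': k: 1→0; π[10]=0 (border '')
j=11 s[j]='b': π[11]=0 (border '')
j=12 s[j]='a': π[12]=0 (border '')
j=13 s[j]='b': π[13]=0 (border '')
j=14 s[j]='c': π[14]=1 (border 'c')
j=15 s[j]='b': π[15]=2 (border 'cb')
j=16 s[j]='a': k: 2→0; π[16]=0 (border '')
j=17 s[j]='a': π[17]=0 (border '')
j=18 s[j]='b': π[18]=0 (border '')
j=19 s[j]='c': π[19]=1 (border 'c')
j=20 s[j]='c': k: 1→0; π[20]=1 (border 'c')
j=21 s[j]='b': π[21]=2 (border 'cb')
j=22 s[j]='a': k: 2→0; π[22]=0 (border '')
j=23 s[j]='c': π[23]=1 (border 'c')
j=24 s[j]='c': k: 1→0; π[24]=1 (border 'c')
j=25 s[j]='c': k: 1→0; π[25]=1 (border 'c')
j=26 s[j]='a': k: 1→0; π[26]=0 (border '')
j=27 s[j]='c': π[27]=1 (border 'c')
j=28 s[j]='b': π[28]=2 (border 'cb')
j=29 s[j]='a': k: 2→0; π[29]=0 (border '')
j=30 s[j]='a': π[30]=0 (border '')
j=31 s[j]='a': π[31]=0 (border '')
j=32 s[j]='c': π[32]=1 (border 'c')
j=33 s[j]='a': k: 1→0; π[33]=0 (border '')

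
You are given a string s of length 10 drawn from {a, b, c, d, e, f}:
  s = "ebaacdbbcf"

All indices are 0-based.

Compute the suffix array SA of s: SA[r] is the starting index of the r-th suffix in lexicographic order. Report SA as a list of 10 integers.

rank→(start, suffix):
  0 → (2, 'aacdbbcf')
  1 → (3, 'acdbbcf')
  2 → (1, 'baacdbbcf')
  3 → (6, 'bbcf')
  4 → (7, 'bcf')
  5 → (4, 'cdbbcf')
  6 → (8, 'cf')
  7 → (5, 'dbbcf')
  8 → (0, 'ebaacdbbcf')
  9 → (9, 'f')

[2, 3, 1, 6, 7, 4, 8, 5, 0, 9]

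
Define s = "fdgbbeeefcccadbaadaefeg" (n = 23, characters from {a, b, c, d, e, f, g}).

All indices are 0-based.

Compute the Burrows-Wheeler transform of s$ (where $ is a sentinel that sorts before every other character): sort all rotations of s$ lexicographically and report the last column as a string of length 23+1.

rank  rotation                  last
    0  $fdgbbeeefcccadbaadaefeg  g
    1  aadaefeg$fdgbbeeefcccadb  b
    2  adaefeg$fdgbbeeefcccadba  a
    3  adbaadaefeg$fdgbbeeefccc  c
    4  aefeg$fdgbbeeefcccadbaad  d
    5  baadaefeg$fdgbbeeefcccad  d
    6  bbeeefcccadbaadaefeg$fdg  g
    7  beeefcccadbaadaefeg$fdgb  b
    8  cadbaadaefeg$fdgbbeeefcc  c
    9  ccadbaadaefeg$fdgbbeeefc  c
   10  cccadbaadaefeg$fdgbbeeef  f
   11  daefeg$fdgbbeeefcccadbaa  a
   12  dbaadaefeg$fdgbbeeefccca  a
   13  dgbbeeefcccadbaadaefeg$f  f
   14  eeefcccadbaadaefeg$fdgbb  b
   15  eefcccadbaadaefeg$fdgbbe  e
   16  efcccadbaadaefeg$fdgbbee  e
   17  efeg$fdgbbeeefcccadbaada  a
   18  eg$fdgbbeeefcccadbaadaef  f
   19  fcccadbaadaefeg$fdgbbeee  e
   20  fdgbbeeefcccadbaadaefeg$  $
   21  feg$fdgbbeeefcccadbaadae  e
   22  g$fdgbbeeefcccadbaadaefe  e
   23  gbbeeefcccadbaadaefeg$fd  d

gbacddgbccfaafbeeafe$eed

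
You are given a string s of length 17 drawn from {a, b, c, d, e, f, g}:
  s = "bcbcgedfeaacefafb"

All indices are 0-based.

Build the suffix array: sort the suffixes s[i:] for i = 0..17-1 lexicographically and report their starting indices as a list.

[9, 10, 14, 16, 0, 2, 1, 11, 3, 6, 8, 5, 12, 13, 15, 7, 4]

rank→(start, suffix):
  0 → (9, 'aacefafb')
  1 → (10, 'acefafb')
  2 → (14, 'afb')
  3 → (16, 'b')
  4 → (0, 'bcbcgedfeaacefafb')
  5 → (2, 'bcgedfeaacefafb')
  6 → (1, 'cbcgedfeaacefafb')
  7 → (11, 'cefafb')
  8 → (3, 'cgedfeaacefafb')
  9 → (6, 'dfeaacefafb')
  10 → (8, 'eaacefafb')
  11 → (5, 'edfeaacefafb')
  12 → (12, 'efafb')
  13 → (13, 'fafb')
  14 → (15, 'fb')
  15 → (7, 'feaacefafb')
  16 → (4, 'gedfeaacefafb')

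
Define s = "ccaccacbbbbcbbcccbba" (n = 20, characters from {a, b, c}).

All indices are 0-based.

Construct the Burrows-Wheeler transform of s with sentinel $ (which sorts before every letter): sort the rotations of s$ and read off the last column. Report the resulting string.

rank  rotation               last
    0  $ccaccacbbbbcbbcccbba  a
    1  a$ccaccacbbbbcbbcccbb  b
    2  acbbbbcbbcccbba$ccacc  c
    3  accacbbbbcbbcccbba$cc  c
    4  ba$ccaccacbbbbcbbcccb  b
    5  bba$ccaccacbbbbcbbccc  c
    6  bbbbcbbcccbba$ccaccac  c
    7  bbbcbbcccbba$ccaccacb  b
    8  bbcbbcccbba$ccaccacbb  b
    9  bbcccbba$ccaccacbbbbc  c
   10  bcbbcccbba$ccaccacbbb  b
   11  bcccbba$ccaccacbbbbcb  b
   12  cacbbbbcbbcccbba$ccac  c
   13  caccacbbbbcbbcccbba$c  c
   14  cbba$ccaccacbbbbcbbcc  c
   15  cbbbbcbbcccbba$ccacca  a
   16  cbbcccbba$ccaccacbbbb  b
   17  ccacbbbbcbbcccbba$cca  a
   18  ccaccacbbbbcbbcccbba$  $
   19  ccbba$ccaccacbbbbcbbc  c
   20  cccbba$ccaccacbbbbcbb  b

abccbccbbcbbcccaba$cb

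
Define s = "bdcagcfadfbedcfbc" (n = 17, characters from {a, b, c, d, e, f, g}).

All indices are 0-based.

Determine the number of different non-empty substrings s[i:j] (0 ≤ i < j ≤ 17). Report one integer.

140

rank | idx | suffix
   0 |   7 | adfbedcfbc
   1 |   3 | agcfadfbedcfbc
   2 |  15 | bc
   3 |   0 | bdcagcfadfbedcfbc
   4 |  10 | bedcfbc
   5 |  16 | c
   6 |   2 | cagcfadfbedcfbc
   7 |   5 | cfadfbedcfbc
   8 |  13 | cfbc
   9 |   1 | dcagcfadfbedcfbc
  10 |  12 | dcfbc
  11 |   8 | dfbedcfbc
  12 |  11 | edcfbc
  13 |   6 | fadfbedcfbc
  14 |  14 | fbc
  15 |   9 | fbedcfbc
  16 |   4 | gcfadfbedcfbc

SA = [7, 3, 15, 0, 10, 16, 2, 5, 13, 1, 12, 8, 11, 6, 14, 9, 4]
[i] adj suffixes → lcp
  [1] 7/3 → 1 ('a')
  [2] 3/15 → 0 ('')
  [3] 15/0 → 1 ('b')
  [4] 0/10 → 1 ('b')
  [5] 10/16 → 0 ('')
  [6] 16/2 → 1 ('c')
  [7] 2/5 → 1 ('c')
  [8] 5/13 → 2 ('cf')
  [9] 13/1 → 0 ('')
  [10] 1/12 → 2 ('dc')
  [11] 12/8 → 1 ('d')
  [12] 8/11 → 0 ('')
  [13] 11/6 → 0 ('')
  [14] 6/14 → 1 ('f')
  [15] 14/9 → 2 ('fb')
  [16] 9/4 → 0 ('')

n(n+1)/2 = 17·18/2 = 153
Σ LCP = 0 + 1 + 0 + 1 + 1 + 0 + 1 + 1 + 2 + 0 + 2 + 1 + 0 + 0 + 1 + 2 + 0 = 13
distinct = 153 − 13 = 140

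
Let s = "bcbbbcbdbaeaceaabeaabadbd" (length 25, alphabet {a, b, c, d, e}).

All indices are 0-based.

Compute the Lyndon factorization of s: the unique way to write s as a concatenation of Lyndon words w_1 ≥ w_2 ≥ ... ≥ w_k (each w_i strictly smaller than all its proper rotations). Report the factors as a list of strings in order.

["bc", "bbbcbd", "b", "ae", "ace", "aabe", "aabadbd"]

emit factor 1: 'bc' (i=0, period=2)
emit factor 2: 'bbbcbd' (i=2, period=6)
emit factor 3: 'b' (i=8, period=1)
emit factor 4: 'ae' (i=9, period=2)
emit factor 5: 'ace' (i=11, period=3)
emit factor 6: 'aabe' (i=14, period=4)
emit factor 7: 'aabadbd' (i=18, period=7)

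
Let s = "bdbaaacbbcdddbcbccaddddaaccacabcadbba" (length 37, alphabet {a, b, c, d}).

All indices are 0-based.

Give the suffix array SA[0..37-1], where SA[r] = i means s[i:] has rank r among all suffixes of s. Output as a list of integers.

sorted suffixes:
  #0 SA[0]=36  'a'
  #1 SA[1]=3  'aaacbbcdddbcbccaddddaaccacabcadbba'
  #2 SA[2]=4  'aacbbcdddbcbccaddddaaccacabcadbba'
  #3 SA[3]=23  'aaccacabcadbba'
  #4 SA[4]=29  'abcadbba'
  #5 SA[5]=27  'acabcadbba'
  #6 SA[6]=5  'acbbcdddbcbccaddddaaccacabcadbba'
  #7 SA[7]=24  'accacabcadbba'
  #8 SA[8]=32  'adbba'
  #9 SA[9]=18  'addddaaccacabcadbba'
  #10 SA[10]=35  'ba'
  #11 SA[11]=2  'baaacbbcdddbcbccaddddaaccacabcadbba'
  #12 SA[12]=34  'bba'
  #13 SA[13]=7  'bbcdddbcbccaddddaaccacabcadbba'
  #14 SA[14]=30  'bcadbba'
  #15 SA[15]=13  'bcbccaddddaaccacabcadbba'
  #16 SA[16]=15  'bccaddddaaccacabcadbba'
  #17 SA[17]=8  'bcdddbcbccaddddaaccacabcadbba'
  #18 SA[18]=0  'bdbaaacbbcdddbcbccaddddaaccacabcadbba'
  #19 SA[19]=28  'cabcadbba'
  #20 SA[20]=26  'cacabcadbba'
  #21 SA[21]=31  'cadbba'
  #22 SA[22]=17  'caddddaaccacabcadbba'
  #23 SA[23]=6  'cbbcdddbcbccaddddaaccacabcadbba'
  #24 SA[24]=14  'cbccaddddaaccacabcadbba'
  #25 SA[25]=25  'ccacabcadbba'
  #26 SA[26]=16  'ccaddddaaccacabcadbba'
  #27 SA[27]=9  'cdddbcbccaddddaaccacabcadbba'
  #28 SA[28]=22  'daaccacabcadbba'
  #29 SA[29]=1  'dbaaacbbcdddbcbccaddddaaccacabcadbba'
  #30 SA[30]=33  'dbba'
  #31 SA[31]=12  'dbcbccaddddaaccacabcadbba'
  #32 SA[32]=21  'ddaaccacabcadbba'
  #33 SA[33]=11  'ddbcbccaddddaaccacabcadbba'
  #34 SA[34]=20  'dddaaccacabcadbba'
  #35 SA[35]=10  'dddbcbccaddddaaccacabcadbba'
  #36 SA[36]=19  'ddddaaccacabcadbba'

[36, 3, 4, 23, 29, 27, 5, 24, 32, 18, 35, 2, 34, 7, 30, 13, 15, 8, 0, 28, 26, 31, 17, 6, 14, 25, 16, 9, 22, 1, 33, 12, 21, 11, 20, 10, 19]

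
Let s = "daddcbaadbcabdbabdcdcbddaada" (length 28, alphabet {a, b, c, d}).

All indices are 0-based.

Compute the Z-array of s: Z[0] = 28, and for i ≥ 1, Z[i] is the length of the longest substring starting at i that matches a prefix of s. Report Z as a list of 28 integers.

[28, 0, 1, 1, 0, 0, 0, 0, 1, 0, 0, 0, 0, 1, 0, 0, 0, 1, 0, 1, 0, 0, 1, 2, 0, 0, 2, 0]

Z[0]=28
i=1: outside box; Z[1]=0
i=2: outside box; Z[2]=1 scan→box=[2,3)
i=3: outside box; Z[3]=1 scan→box=[3,4)
i=4: outside box; Z[4]=0
i=5: outside box; Z[5]=0
i=6: outside box; Z[6]=0
i=7: outside box; Z[7]=0
i=8: outside box; Z[8]=1 scan→box=[8,9)
i=9: outside box; Z[9]=0
i=10: outside box; Z[10]=0
i=11: outside box; Z[11]=0
i=12: outside box; Z[12]=0
i=13: outside box; Z[13]=1 scan→box=[13,14)
i=14: outside box; Z[14]=0
i=15: outside box; Z[15]=0
i=16: outside box; Z[16]=0
i=17: outside box; Z[17]=1 scan→box=[17,18)
i=18: outside box; Z[18]=0
i=19: outside box; Z[19]=1 scan→box=[19,20)
i=20: outside box; Z[20]=0
i=21: outside box; Z[21]=0
i=22: outside box; Z[22]=1 scan→box=[22,23)
i=23: outside box; Z[23]=2 scan→box=[23,25)
i=24: min(r-i=1, Z[1]=0)=0; Z[24]=0
i=25: outside box; Z[25]=0
i=26: outside box; Z[26]=2 scan→box=[26,28)
i=27: min(r-i=1, Z[1]=0)=0; Z[27]=0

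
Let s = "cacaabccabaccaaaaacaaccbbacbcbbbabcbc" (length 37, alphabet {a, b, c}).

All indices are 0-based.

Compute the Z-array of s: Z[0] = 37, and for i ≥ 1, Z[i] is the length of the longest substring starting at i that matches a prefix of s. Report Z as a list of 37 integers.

Z[0]=37
i=1: outside box; Z[1]=0
i=2: outside box; Z[2]=2 grow→box=[2,4)
i=3: min(r-i=1, Z[1]=0)=0; Z[3]=0
i=4: outside box; Z[4]=0
i=5: outside box; Z[5]=0
i=6: outside box; Z[6]=1 grow→box=[6,7)
i=7: outside box; Z[7]=2 grow→box=[7,9)
i=8: min(r-i=1, Z[1]=0)=0; Z[8]=0
i=9: outside box; Z[9]=0
i=10: outside box; Z[10]=0
i=11: outside box; Z[11]=1 grow→box=[11,12)
i=12: outside box; Z[12]=2 grow→box=[12,14)
i=13: min(r-i=1, Z[1]=0)=0; Z[13]=0
i=14: outside box; Z[14]=0
i=15: outside box; Z[15]=0
i=16: outside box; Z[16]=0
i=17: outside box; Z[17]=0
i=18: outside box; Z[18]=2 grow→box=[18,20)
i=19: min(r-i=1, Z[1]=0)=0; Z[19]=0
i=20: outside box; Z[20]=0
i=21: outside box; Z[21]=1 grow→box=[21,22)
i=22: outside box; Z[22]=1 grow→box=[22,23)
i=23: outside box; Z[23]=0
i=24: outside box; Z[24]=0
i=25: outside box; Z[25]=0
i=26: outside box; Z[26]=1 grow→box=[26,27)
i=27: outside box; Z[27]=0
i=28: outside box; Z[28]=1 grow→box=[28,29)
i=29: outside box; Z[29]=0
i=30: outside box; Z[30]=0
i=31: outside box; Z[31]=0
i=32: outside box; Z[32]=0
i=33: outside box; Z[33]=0
i=34: outside box; Z[34]=1 grow→box=[34,35)
i=35: outside box; Z[35]=0
i=36: outside box; Z[36]=1 grow→box=[36,37)

[37, 0, 2, 0, 0, 0, 1, 2, 0, 0, 0, 1, 2, 0, 0, 0, 0, 0, 2, 0, 0, 1, 1, 0, 0, 0, 1, 0, 1, 0, 0, 0, 0, 0, 1, 0, 1]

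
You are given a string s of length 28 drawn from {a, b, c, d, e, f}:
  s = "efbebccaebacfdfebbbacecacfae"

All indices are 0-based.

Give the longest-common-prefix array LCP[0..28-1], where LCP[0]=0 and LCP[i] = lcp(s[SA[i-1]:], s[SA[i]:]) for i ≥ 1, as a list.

rank | idx | suffix
   0 |  19 | acecacfae
   1 |  23 | acfae
   2 |  10 | acfdfebbbacecacfae
   3 |  26 | ae
   4 |   7 | aebacfdfebbbacecacfae
   5 |  18 | bacecacfae
   6 |   9 | bacfdfebbbacecacfae
   7 |  17 | bbacecacfae
   8 |  16 | bbbacecacfae
   9 |   4 | bccaebacfdfebbbacecacfae
  10 |   2 | bebccaebacfdfebbbacecacfae
  11 |  22 | cacfae
  12 |   6 | caebacfdfebbbacecacfae
  13 |   5 | ccaebacfdfebbbacecacfae
  14 |  20 | cecacfae
  15 |  24 | cfae
  16 |  11 | cfdfebbbacecacfae
  17 |  13 | dfebbbacecacfae
  18 |  27 | e
  19 |   8 | ebacfdfebbbacecacfae
  20 |  15 | ebbbacecacfae
  21 |   3 | ebccaebacfdfebbbacecacfae
  22 |  21 | ecacfae
  23 |   0 | efbebccaebacfdfebbbacecacfae
  24 |  25 | fae
  25 |   1 | fbebccaebacfdfebbbacecacfae
  26 |  12 | fdfebbbacecacfae
  27 |  14 | febbbacecacfae

SA = [19, 23, 10, 26, 7, 18, 9, 17, 16, 4, 2, 22, 6, 5, 20, 24, 11, 13, 27, 8, 15, 3, 21, 0, 25, 1, 12, 14]
[i] adj suffixes → lcp
  [1] 19/23 → 2 ('ac')
  [2] 23/10 → 3 ('acf')
  [3] 10/26 → 1 ('a')
  [4] 26/7 → 2 ('ae')
  [5] 7/18 → 0 ('')
  [6] 18/9 → 3 ('bac')
  [7] 9/17 → 1 ('b')
  [8] 17/16 → 2 ('bb')
  [9] 16/4 → 1 ('b')
  [10] 4/2 → 1 ('b')
  [11] 2/22 → 0 ('')
  [12] 22/6 → 2 ('ca')
  [13] 6/5 → 1 ('c')
  [14] 5/20 → 1 ('c')
  [15] 20/24 → 1 ('c')
  [16] 24/11 → 2 ('cf')
  [17] 11/13 → 0 ('')
  [18] 13/27 → 0 ('')
  [19] 27/8 → 1 ('e')
  [20] 8/15 → 2 ('eb')
  [21] 15/3 → 2 ('eb')
  [22] 3/21 → 1 ('e')
  [23] 21/0 → 1 ('e')
  [24] 0/25 → 0 ('')
  [25] 25/1 → 1 ('f')
  [26] 1/12 → 1 ('f')
  [27] 12/14 → 1 ('f')

[0, 2, 3, 1, 2, 0, 3, 1, 2, 1, 1, 0, 2, 1, 1, 1, 2, 0, 0, 1, 2, 2, 1, 1, 0, 1, 1, 1]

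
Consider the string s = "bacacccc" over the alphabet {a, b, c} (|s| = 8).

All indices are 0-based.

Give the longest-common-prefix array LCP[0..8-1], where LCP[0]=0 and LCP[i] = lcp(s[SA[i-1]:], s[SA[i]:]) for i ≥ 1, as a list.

rank | idx | suffix
   0 |   1 | acacccc
   1 |   3 | acccc
   2 |   0 | bacacccc
   3 |   7 | c
   4 |   2 | cacccc
   5 |   6 | cc
   6 |   5 | ccc
   7 |   4 | cccc

SA = [1, 3, 0, 7, 2, 6, 5, 4]
i: (SA[i-1],SA[i]) lcp shared
  1: (1,3) 2 'ac'
  2: (3,0) 0 ''
  3: (0,7) 0 ''
  4: (7,2) 1 'c'
  5: (2,6) 1 'c'
  6: (6,5) 2 'cc'
  7: (5,4) 3 'ccc'

[0, 2, 0, 0, 1, 1, 2, 3]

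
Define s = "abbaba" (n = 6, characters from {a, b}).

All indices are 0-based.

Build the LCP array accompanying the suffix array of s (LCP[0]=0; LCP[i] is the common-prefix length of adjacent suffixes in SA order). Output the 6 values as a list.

[0, 1, 2, 0, 2, 1]

sorted suffixes:
  #0 SA[0]=5  'a'
  #1 SA[1]=3  'aba'
  #2 SA[2]=0  'abbaba'
  #3 SA[3]=4  'ba'
  #4 SA[4]=2  'baba'
  #5 SA[5]=1  'bbaba'

SA = [5, 3, 0, 4, 2, 1]
i: (SA[i-1],SA[i]) lcp shared
  1: (5,3) 1 'a'
  2: (3,0) 2 'ab'
  3: (0,4) 0 ''
  4: (4,2) 2 'ba'
  5: (2,1) 1 'b'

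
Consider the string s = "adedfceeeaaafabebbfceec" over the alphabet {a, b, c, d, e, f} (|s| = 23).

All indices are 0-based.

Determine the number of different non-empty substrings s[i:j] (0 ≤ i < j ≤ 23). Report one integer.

251

rank→(start, suffix):
  0 → (9, 'aaafabebbfceec')
  1 → (10, 'aafabebbfceec')
  2 → (13, 'abebbfceec')
  3 → (0, 'adedfceeeaaafabebbfceec')
  4 → (11, 'afabebbfceec')
  5 → (16, 'bbfceec')
  6 → (14, 'bebbfceec')
  7 → (17, 'bfceec')
  8 → (22, 'c')
  9 → (19, 'ceec')
  10 → (5, 'ceeeaaafabebbfceec')
  11 → (1, 'dedfceeeaaafabebbfceec')
  12 → (3, 'dfceeeaaafabebbfceec')
  13 → (8, 'eaaafabebbfceec')
  14 → (15, 'ebbfceec')
  15 → (21, 'ec')
  16 → (2, 'edfceeeaaafabebbfceec')
  17 → (7, 'eeaaafabebbfceec')
  18 → (20, 'eec')
  19 → (6, 'eeeaaafabebbfceec')
  20 → (12, 'fabebbfceec')
  21 → (18, 'fceec')
  22 → (4, 'fceeeaaafabebbfceec')

SA = [9, 10, 13, 0, 11, 16, 14, 17, 22, 19, 5, 1, 3, 8, 15, 21, 2, 7, 20, 6, 12, 18, 4]
[i] adj suffixes → lcp
  [1] 9/10 → 2 ('aa')
  [2] 10/13 → 1 ('a')
  [3] 13/0 → 1 ('a')
  [4] 0/11 → 1 ('a')
  [5] 11/16 → 0 ('')
  [6] 16/14 → 1 ('b')
  [7] 14/17 → 1 ('b')
  [8] 17/22 → 0 ('')
  [9] 22/19 → 1 ('c')
  [10] 19/5 → 3 ('cee')
  [11] 5/1 → 0 ('')
  [12] 1/3 → 1 ('d')
  [13] 3/8 → 0 ('')
  [14] 8/15 → 1 ('e')
  [15] 15/21 → 1 ('e')
  [16] 21/2 → 1 ('e')
  [17] 2/7 → 1 ('e')
  [18] 7/20 → 2 ('ee')
  [19] 20/6 → 2 ('ee')
  [20] 6/12 → 0 ('')
  [21] 12/18 → 1 ('f')
  [22] 18/4 → 4 ('fcee')

n(n+1)/2 = 23·24/2 = 276
Σ LCP = 0 + 2 + 1 + 1 + 1 + 0 + 1 + 1 + 0 + 1 + 3 + 0 + 1 + 0 + 1 + 1 + 1 + 1 + 2 + 2 + 0 + 1 + 4 = 25
distinct = 276 − 25 = 251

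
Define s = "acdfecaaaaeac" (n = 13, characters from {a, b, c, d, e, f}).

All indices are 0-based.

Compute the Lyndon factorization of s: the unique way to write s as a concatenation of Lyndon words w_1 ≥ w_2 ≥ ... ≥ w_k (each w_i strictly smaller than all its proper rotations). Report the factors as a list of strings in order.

emit factor 1: 'acdfec' (i=0, period=6)
emit factor 2: 'aaaaeac' (i=6, period=7)

["acdfec", "aaaaeac"]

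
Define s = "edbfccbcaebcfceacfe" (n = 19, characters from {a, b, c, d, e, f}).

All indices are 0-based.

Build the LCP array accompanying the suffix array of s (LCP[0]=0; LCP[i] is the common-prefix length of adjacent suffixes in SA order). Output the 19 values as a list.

rank→(start, suffix):
  0 → (15, 'acfe')
  1 → (8, 'aebcfceacfe')
  2 → (6, 'bcaebcfceacfe')
  3 → (10, 'bcfceacfe')
  4 → (2, 'bfccbcaebcfceacfe')
  5 → (7, 'caebcfceacfe')
  6 → (5, 'cbcaebcfceacfe')
  7 → (4, 'ccbcaebcfceacfe')
  8 → (13, 'ceacfe')
  9 → (11, 'cfceacfe')
  10 → (16, 'cfe')
  11 → (1, 'dbfccbcaebcfceacfe')
  12 → (18, 'e')
  13 → (14, 'eacfe')
  14 → (9, 'ebcfceacfe')
  15 → (0, 'edbfccbcaebcfceacfe')
  16 → (3, 'fccbcaebcfceacfe')
  17 → (12, 'fceacfe')
  18 → (17, 'fe')

SA = [15, 8, 6, 10, 2, 7, 5, 4, 13, 11, 16, 1, 18, 14, 9, 0, 3, 12, 17]
[i] adj suffixes → lcp
  [1] 15/8 → 1 ('a')
  [2] 8/6 → 0 ('')
  [3] 6/10 → 2 ('bc')
  [4] 10/2 → 1 ('b')
  [5] 2/7 → 0 ('')
  [6] 7/5 → 1 ('c')
  [7] 5/4 → 1 ('c')
  [8] 4/13 → 1 ('c')
  [9] 13/11 → 1 ('c')
  [10] 11/16 → 2 ('cf')
  [11] 16/1 → 0 ('')
  [12] 1/18 → 0 ('')
  [13] 18/14 → 1 ('e')
  [14] 14/9 → 1 ('e')
  [15] 9/0 → 1 ('e')
  [16] 0/3 → 0 ('')
  [17] 3/12 → 2 ('fc')
  [18] 12/17 → 1 ('f')

[0, 1, 0, 2, 1, 0, 1, 1, 1, 1, 2, 0, 0, 1, 1, 1, 0, 2, 1]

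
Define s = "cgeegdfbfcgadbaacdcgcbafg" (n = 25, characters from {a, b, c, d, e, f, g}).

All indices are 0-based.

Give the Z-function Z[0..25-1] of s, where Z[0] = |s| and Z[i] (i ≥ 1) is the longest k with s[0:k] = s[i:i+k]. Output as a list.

Z[0]=25
i=1: outside box; Z[1]=0
i=2: outside box; Z[2]=0
i=3: outside box; Z[3]=0
i=4: outside box; Z[4]=0
i=5: outside box; Z[5]=0
i=6: outside box; Z[6]=0
i=7: outside box; Z[7]=0
i=8: outside box; Z[8]=0
i=9: outside box; Z[9]=2 grow→box=[9,11)
i=10: min(r-i=1, Z[1]=0)=0; Z[10]=0
i=11: outside box; Z[11]=0
i=12: outside box; Z[12]=0
i=13: outside box; Z[13]=0
i=14: outside box; Z[14]=0
i=15: outside box; Z[15]=0
i=16: outside box; Z[16]=1 grow→box=[16,17)
i=17: outside box; Z[17]=0
i=18: outside box; Z[18]=2 grow→box=[18,20)
i=19: min(r-i=1, Z[1]=0)=0; Z[19]=0
i=20: outside box; Z[20]=1 grow→box=[20,21)
i=21: outside box; Z[21]=0
i=22: outside box; Z[22]=0
i=23: outside box; Z[23]=0
i=24: outside box; Z[24]=0

[25, 0, 0, 0, 0, 0, 0, 0, 0, 2, 0, 0, 0, 0, 0, 0, 1, 0, 2, 0, 1, 0, 0, 0, 0]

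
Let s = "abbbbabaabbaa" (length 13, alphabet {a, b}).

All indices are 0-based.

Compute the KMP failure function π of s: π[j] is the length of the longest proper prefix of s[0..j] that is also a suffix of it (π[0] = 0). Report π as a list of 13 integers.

π[0] = 0
j=1 s[j]='b': π[1]=0 (border '')
j=2 s[j]='b': π[2]=0 (border '')
j=3 s[j]='b': π[3]=0 (border '')
j=4 s[j]='b': π[4]=0 (border '')
j=5 s[j]='a': π[5]=1 (border 'a')
j=6 s[j]='b': π[6]=2 (border 'ab')
j=7 s[j]='a': k: 2→0; π[7]=1 (border 'a')
j=8 s[j]='a': k: 1→0; π[8]=1 (border 'a')
j=9 s[j]='b': π[9]=2 (border 'ab')
j=10 s[j]='b': π[10]=3 (border 'abb')
j=11 s[j]='a': k: 3→0; π[11]=1 (border 'a')
j=12 s[j]='a': k: 1→0; π[12]=1 (border 'a')

[0, 0, 0, 0, 0, 1, 2, 1, 1, 2, 3, 1, 1]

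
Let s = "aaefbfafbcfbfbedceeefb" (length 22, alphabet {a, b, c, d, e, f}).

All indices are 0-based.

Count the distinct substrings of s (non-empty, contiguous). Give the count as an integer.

rank→(start, suffix):
  0 → (0, 'aaefbfafbcfbfbedceeefb')
  1 → (1, 'aefbfafbcfbfbedceeefb')
  2 → (6, 'afbcfbfbedceeefb')
  3 → (21, 'b')
  4 → (8, 'bcfbfbedceeefb')
  5 → (13, 'bedceeefb')
  6 → (4, 'bfafbcfbfbedceeefb')
  7 → (11, 'bfbedceeefb')
  8 → (16, 'ceeefb')
  9 → (9, 'cfbfbedceeefb')
  10 → (15, 'dceeefb')
  11 → (14, 'edceeefb')
  12 → (17, 'eeefb')
  13 → (18, 'eefb')
  14 → (19, 'efb')
  15 → (2, 'efbfafbcfbfbedceeefb')
  16 → (5, 'fafbcfbfbedceeefb')
  17 → (20, 'fb')
  18 → (7, 'fbcfbfbedceeefb')
  19 → (12, 'fbedceeefb')
  20 → (3, 'fbfafbcfbfbedceeefb')
  21 → (10, 'fbfbedceeefb')

SA = [0, 1, 6, 21, 8, 13, 4, 11, 16, 9, 15, 14, 17, 18, 19, 2, 5, 20, 7, 12, 3, 10]
rank  pair      lcp
   1  s[0:],s[1:]  1  'a'
   2  s[1:],s[6:]  1  'a'
   3  s[6:],s[21:]  0  ''
   4  s[21:],s[8:]  1  'b'
   5  s[8:],s[13:]  1  'b'
   6  s[13:],s[4:]  1  'b'
   7  s[4:],s[11:]  2  'bf'
   8  s[11:],s[16:]  0  ''
   9  s[16:],s[9:]  1  'c'
  10  s[9:],s[15:]  0  ''
  11  s[15:],s[14:]  0  ''
  12  s[14:],s[17:]  1  'e'
  13  s[17:],s[18:]  2  'ee'
  14  s[18:],s[19:]  1  'e'
  15  s[19:],s[2:]  3  'efb'
  16  s[2:],s[5:]  0  ''
  17  s[5:],s[20:]  1  'f'
  18  s[20:],s[7:]  2  'fb'
  19  s[7:],s[12:]  2  'fb'
  20  s[12:],s[3:]  2  'fb'
  21  s[3:],s[10:]  3  'fbf'

n(n+1)/2 = 22·23/2 = 253
Σ LCP = 0 + 1 + 1 + 0 + 1 + 1 + 1 + 2 + 0 + 1 + 0 + 0 + 1 + 2 + 1 + 3 + 0 + 1 + 2 + 2 + 2 + 3 = 25
distinct = 253 − 25 = 228

228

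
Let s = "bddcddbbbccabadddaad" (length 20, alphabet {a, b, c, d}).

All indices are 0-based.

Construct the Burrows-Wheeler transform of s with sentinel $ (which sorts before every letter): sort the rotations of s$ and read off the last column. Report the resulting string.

rank  rotation               last
    0  $bddcddbbbccabadddaad  d
    1  aad$bddcddbbbccabaddd  d
    2  abadddaad$bddcddbbbcc  c
    3  ad$bddcddbbbccabaddda  a
    4  adddaad$bddcddbbbccab  b
    5  badddaad$bddcddbbbcca  a
    6  bbbccabadddaad$bddcdd  d
    7  bbccabadddaad$bddcddb  b
    8  bccabadddaad$bddcddbb  b
    9  bddcddbbbccabadddaad$  $
   10  cabadddaad$bddcddbbbc  c
   11  ccabadddaad$bddcddbbb  b
   12  cddbbbccabadddaad$bdd  d
   13  d$bddcddbbbccabadddaa  a
   14  daad$bddcddbbbccabadd  d
   15  dbbbccabadddaad$bddcd  d
   16  dcddbbbccabadddaad$bd  d
   17  ddaad$bddcddbbbccabad  d
   18  ddbbbccabadddaad$bddc  c
   19  ddcddbbbccabadddaad$b  b
   20  dddaad$bddcddbbbccaba  a

ddcabadbb$cbdaddddcba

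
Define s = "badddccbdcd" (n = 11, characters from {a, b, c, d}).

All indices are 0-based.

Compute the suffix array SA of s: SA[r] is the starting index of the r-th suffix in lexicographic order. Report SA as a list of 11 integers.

[1, 0, 7, 6, 5, 9, 10, 4, 8, 3, 2]

rank | idx | suffix
   0 |   1 | adddccbdcd
   1 |   0 | badddccbdcd
   2 |   7 | bdcd
   3 |   6 | cbdcd
   4 |   5 | ccbdcd
   5 |   9 | cd
   6 |  10 | d
   7 |   4 | dccbdcd
   8 |   8 | dcd
   9 |   3 | ddccbdcd
  10 |   2 | dddccbdcd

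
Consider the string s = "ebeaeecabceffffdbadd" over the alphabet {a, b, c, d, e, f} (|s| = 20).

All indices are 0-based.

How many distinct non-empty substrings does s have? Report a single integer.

sorted suffixes:
  #0 SA[0]=7  'abceffffdbadd'
  #1 SA[1]=17  'add'
  #2 SA[2]=3  'aeecabceffffdbadd'
  #3 SA[3]=16  'badd'
  #4 SA[4]=8  'bceffffdbadd'
  #5 SA[5]=1  'beaeecabceffffdbadd'
  #6 SA[6]=6  'cabceffffdbadd'
  #7 SA[7]=9  'ceffffdbadd'
  #8 SA[8]=19  'd'
  #9 SA[9]=15  'dbadd'
  #10 SA[10]=18  'dd'
  #11 SA[11]=2  'eaeecabceffffdbadd'
  #12 SA[12]=0  'ebeaeecabceffffdbadd'
  #13 SA[13]=5  'ecabceffffdbadd'
  #14 SA[14]=4  'eecabceffffdbadd'
  #15 SA[15]=10  'effffdbadd'
  #16 SA[16]=14  'fdbadd'
  #17 SA[17]=13  'ffdbadd'
  #18 SA[18]=12  'fffdbadd'
  #19 SA[19]=11  'ffffdbadd'

SA = [7, 17, 3, 16, 8, 1, 6, 9, 19, 15, 18, 2, 0, 5, 4, 10, 14, 13, 12, 11]
i: (SA[i-1],SA[i]) lcp shared
  1: (7,17) 1 'a'
  2: (17,3) 1 'a'
  3: (3,16) 0 ''
  4: (16,8) 1 'b'
  5: (8,1) 1 'b'
  6: (1,6) 0 ''
  7: (6,9) 1 'c'
  8: (9,19) 0 ''
  9: (19,15) 1 'd'
  10: (15,18) 1 'd'
  11: (18,2) 0 ''
  12: (2,0) 1 'e'
  13: (0,5) 1 'e'
  14: (5,4) 1 'e'
  15: (4,10) 1 'e'
  16: (10,14) 0 ''
  17: (14,13) 1 'f'
  18: (13,12) 2 'ff'
  19: (12,11) 3 'fff'

n(n+1)/2 = 20·21/2 = 210
Σ LCP = 0 + 1 + 1 + 0 + 1 + 1 + 0 + 1 + 0 + 1 + 1 + 0 + 1 + 1 + 1 + 1 + 0 + 1 + 2 + 3 = 17
distinct = 210 − 17 = 193

193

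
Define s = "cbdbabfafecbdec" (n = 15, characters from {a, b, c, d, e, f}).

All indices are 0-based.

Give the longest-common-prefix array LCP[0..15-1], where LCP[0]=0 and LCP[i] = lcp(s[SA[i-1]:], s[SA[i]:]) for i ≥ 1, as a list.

[0, 1, 0, 1, 2, 1, 0, 1, 3, 0, 1, 0, 2, 0, 1]

rank | idx | suffix
   0 |   4 | abfafecbdec
   1 |   7 | afecbdec
   2 |   3 | babfafecbdec
   3 |   1 | bdbabfafecbdec
   4 |  11 | bdec
   5 |   5 | bfafecbdec
   6 |  14 | c
   7 |   0 | cbdbabfafecbdec
   8 |  10 | cbdec
   9 |   2 | dbabfafecbdec
  10 |  12 | dec
  11 |  13 | ec
  12 |   9 | ecbdec
  13 |   6 | fafecbdec
  14 |   8 | fecbdec

SA = [4, 7, 3, 1, 11, 5, 14, 0, 10, 2, 12, 13, 9, 6, 8]
rank  pair      lcp
   1  s[4:],s[7:]  1  'a'
   2  s[7:],s[3:]  0  ''
   3  s[3:],s[1:]  1  'b'
   4  s[1:],s[11:]  2  'bd'
   5  s[11:],s[5:]  1  'b'
   6  s[5:],s[14:]  0  ''
   7  s[14:],s[0:]  1  'c'
   8  s[0:],s[10:]  3  'cbd'
   9  s[10:],s[2:]  0  ''
  10  s[2:],s[12:]  1  'd'
  11  s[12:],s[13:]  0  ''
  12  s[13:],s[9:]  2  'ec'
  13  s[9:],s[6:]  0  ''
  14  s[6:],s[8:]  1  'f'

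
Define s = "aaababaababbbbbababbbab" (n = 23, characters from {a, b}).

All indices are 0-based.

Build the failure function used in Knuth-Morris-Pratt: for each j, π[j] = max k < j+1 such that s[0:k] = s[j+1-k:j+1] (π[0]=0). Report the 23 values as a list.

[0, 1, 2, 0, 1, 0, 1, 2, 0, 1, 0, 0, 0, 0, 0, 1, 0, 1, 0, 0, 0, 1, 0]

π[0] = 0
j=1 s[j]='a': π[1]=1 (border 'a')
j=2 s[j]='a': π[2]=2 (border 'aa')
j=3 s[j]='b': k: 2→1→0; π[3]=0 (border '')
j=4 s[j]='a': π[4]=1 (border 'a')
j=5 s[j]='b': k: 1→0; π[5]=0 (border '')
j=6 s[j]='a': π[6]=1 (border 'a')
j=7 s[j]='a': π[7]=2 (border 'aa')
j=8 s[j]='b': k: 2→1→0; π[8]=0 (border '')
j=9 s[j]='a': π[9]=1 (border 'a')
j=10 s[j]='b': k: 1→0; π[10]=0 (border '')
j=11 s[j]='b': π[11]=0 (border '')
j=12 s[j]='b': π[12]=0 (border '')
j=13 s[j]='b': π[13]=0 (border '')
j=14 s[j]='b': π[14]=0 (border '')
j=15 s[j]='a': π[15]=1 (border 'a')
j=16 s[j]='b': k: 1→0; π[16]=0 (border '')
j=17 s[j]='a': π[17]=1 (border 'a')
j=18 s[j]='b': k: 1→0; π[18]=0 (border '')
j=19 s[j]='b': π[19]=0 (border '')
j=20 s[j]='b': π[20]=0 (border '')
j=21 s[j]='a': π[21]=1 (border 'a')
j=22 s[j]='b': k: 1→0; π[22]=0 (border '')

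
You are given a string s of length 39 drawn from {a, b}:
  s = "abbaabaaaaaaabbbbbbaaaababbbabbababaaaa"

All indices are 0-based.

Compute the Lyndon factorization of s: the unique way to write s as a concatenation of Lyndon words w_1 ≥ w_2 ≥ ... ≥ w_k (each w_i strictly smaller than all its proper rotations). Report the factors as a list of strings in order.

emit factor 1: 'abb' (i=0, period=3)
emit factor 2: 'aab' (i=3, period=3)
emit factor 3: 'aaaaaaabbbbbbaaaababbbabbabab' (i=6, period=29)
emit factor 4: 'a' (i=35, period=1)
emit factor 5: 'a' (i=36, period=1)
emit factor 6: 'a' (i=37, period=1)
emit factor 7: 'a' (i=38, period=1)

["abb", "aab", "aaaaaaabbbbbbaaaababbbabbabab", "a", "a", "a", "a"]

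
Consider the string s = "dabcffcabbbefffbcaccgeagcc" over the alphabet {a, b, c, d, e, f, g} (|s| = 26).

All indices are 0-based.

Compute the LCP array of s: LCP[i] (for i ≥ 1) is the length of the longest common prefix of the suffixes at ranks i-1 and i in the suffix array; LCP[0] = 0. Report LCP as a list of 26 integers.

[0, 2, 1, 1, 0, 2, 1, 2, 1, 0, 1, 2, 1, 2, 1, 1, 0, 0, 1, 0, 1, 1, 2, 2, 0, 1]

sorted suffixes:
  #0 SA[0]=7  'abbbefffbcaccgeagcc'
  #1 SA[1]=1  'abcffcabbbefffbcaccgeagcc'
  #2 SA[2]=17  'accgeagcc'
  #3 SA[3]=22  'agcc'
  #4 SA[4]=8  'bbbefffbcaccgeagcc'
  #5 SA[5]=9  'bbefffbcaccgeagcc'
  #6 SA[6]=15  'bcaccgeagcc'
  #7 SA[7]=2  'bcffcabbbefffbcaccgeagcc'
  #8 SA[8]=10  'befffbcaccgeagcc'
  #9 SA[9]=25  'c'
  #10 SA[10]=6  'cabbbefffbcaccgeagcc'
  #11 SA[11]=16  'caccgeagcc'
  #12 SA[12]=24  'cc'
  #13 SA[13]=18  'ccgeagcc'
  #14 SA[14]=3  'cffcabbbefffbcaccgeagcc'
  #15 SA[15]=19  'cgeagcc'
  #16 SA[16]=0  'dabcffcabbbefffbcaccgeagcc'
  #17 SA[17]=21  'eagcc'
  #18 SA[18]=11  'efffbcaccgeagcc'
  #19 SA[19]=14  'fbcaccgeagcc'
  #20 SA[20]=5  'fcabbbefffbcaccgeagcc'
  #21 SA[21]=13  'ffbcaccgeagcc'
  #22 SA[22]=4  'ffcabbbefffbcaccgeagcc'
  #23 SA[23]=12  'fffbcaccgeagcc'
  #24 SA[24]=23  'gcc'
  #25 SA[25]=20  'geagcc'

SA = [7, 1, 17, 22, 8, 9, 15, 2, 10, 25, 6, 16, 24, 18, 3, 19, 0, 21, 11, 14, 5, 13, 4, 12, 23, 20]
rank  pair      lcp
   1  s[7:],s[1:]  2  'ab'
   2  s[1:],s[17:]  1  'a'
   3  s[17:],s[22:]  1  'a'
   4  s[22:],s[8:]  0  ''
   5  s[8:],s[9:]  2  'bb'
   6  s[9:],s[15:]  1  'b'
   7  s[15:],s[2:]  2  'bc'
   8  s[2:],s[10:]  1  'b'
   9  s[10:],s[25:]  0  ''
  10  s[25:],s[6:]  1  'c'
  11  s[6:],s[16:]  2  'ca'
  12  s[16:],s[24:]  1  'c'
  13  s[24:],s[18:]  2  'cc'
  14  s[18:],s[3:]  1  'c'
  15  s[3:],s[19:]  1  'c'
  16  s[19:],s[0:]  0  ''
  17  s[0:],s[21:]  0  ''
  18  s[21:],s[11:]  1  'e'
  19  s[11:],s[14:]  0  ''
  20  s[14:],s[5:]  1  'f'
  21  s[5:],s[13:]  1  'f'
  22  s[13:],s[4:]  2  'ff'
  23  s[4:],s[12:]  2  'ff'
  24  s[12:],s[23:]  0  ''
  25  s[23:],s[20:]  1  'g'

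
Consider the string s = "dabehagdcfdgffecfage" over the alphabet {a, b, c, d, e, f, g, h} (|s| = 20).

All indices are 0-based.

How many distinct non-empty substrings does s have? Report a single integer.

196

rank | idx | suffix
   0 |   1 | abehagdcfdgffecfage
   1 |   5 | agdcfdgffecfage
   2 |  17 | age
   3 |   2 | behagdcfdgffecfage
   4 |  15 | cfage
   5 |   8 | cfdgffecfage
   6 |   0 | dabehagdcfdgffecfage
   7 |   7 | dcfdgffecfage
   8 |  10 | dgffecfage
   9 |  19 | e
  10 |  14 | ecfage
  11 |   3 | ehagdcfdgffecfage
  12 |  16 | fage
  13 |   9 | fdgffecfage
  14 |  13 | fecfage
  15 |  12 | ffecfage
  16 |   6 | gdcfdgffecfage
  17 |  18 | ge
  18 |  11 | gffecfage
  19 |   4 | hagdcfdgffecfage

SA = [1, 5, 17, 2, 15, 8, 0, 7, 10, 19, 14, 3, 16, 9, 13, 12, 6, 18, 11, 4]
[i] adj suffixes → lcp
  [1] 1/5 → 1 ('a')
  [2] 5/17 → 2 ('ag')
  [3] 17/2 → 0 ('')
  [4] 2/15 → 0 ('')
  [5] 15/8 → 2 ('cf')
  [6] 8/0 → 0 ('')
  [7] 0/7 → 1 ('d')
  [8] 7/10 → 1 ('d')
  [9] 10/19 → 0 ('')
  [10] 19/14 → 1 ('e')
  [11] 14/3 → 1 ('e')
  [12] 3/16 → 0 ('')
  [13] 16/9 → 1 ('f')
  [14] 9/13 → 1 ('f')
  [15] 13/12 → 1 ('f')
  [16] 12/6 → 0 ('')
  [17] 6/18 → 1 ('g')
  [18] 18/11 → 1 ('g')
  [19] 11/4 → 0 ('')

n(n+1)/2 = 20·21/2 = 210
Σ LCP = 0 + 1 + 2 + 0 + 0 + 2 + 0 + 1 + 1 + 0 + 1 + 1 + 0 + 1 + 1 + 1 + 0 + 1 + 1 + 0 = 14
distinct = 210 − 14 = 196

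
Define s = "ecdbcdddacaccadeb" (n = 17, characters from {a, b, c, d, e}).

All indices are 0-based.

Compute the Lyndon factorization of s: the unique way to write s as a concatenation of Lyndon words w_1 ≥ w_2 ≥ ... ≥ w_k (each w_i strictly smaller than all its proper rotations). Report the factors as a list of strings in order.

emit factor 1: 'e' (i=0, period=1)
emit factor 2: 'cd' (i=1, period=2)
emit factor 3: 'bcddd' (i=3, period=5)
emit factor 4: 'acaccadeb' (i=8, period=9)

["e", "cd", "bcddd", "acaccadeb"]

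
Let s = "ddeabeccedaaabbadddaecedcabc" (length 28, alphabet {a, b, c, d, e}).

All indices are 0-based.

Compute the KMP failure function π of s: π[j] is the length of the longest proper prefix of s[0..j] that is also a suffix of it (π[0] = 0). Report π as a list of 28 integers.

[0, 1, 0, 0, 0, 0, 0, 0, 0, 1, 0, 0, 0, 0, 0, 0, 1, 2, 2, 0, 0, 0, 0, 1, 0, 0, 0, 0]

π[0] = 0
j=1 s[j]='d': π[1]=1 (border 'd')
j=2 s[j]='e': k: 1→0; π[2]=0 (border '')
j=3 s[j]='a': π[3]=0 (border '')
j=4 s[j]='b': π[4]=0 (border '')
j=5 s[j]='e': π[5]=0 (border '')
j=6 s[j]='c': π[6]=0 (border '')
j=7 s[j]='c': π[7]=0 (border '')
j=8 s[j]='e': π[8]=0 (border '')
j=9 s[j]='d': π[9]=1 (border 'd')
j=10 s[j]='a': k: 1→0; π[10]=0 (border '')
j=11 s[j]='a': π[11]=0 (border '')
j=12 s[j]='a': π[12]=0 (border '')
j=13 s[j]='b': π[13]=0 (border '')
j=14 s[j]='b': π[14]=0 (border '')
j=15 s[j]='a': π[15]=0 (border '')
j=16 s[j]='d': π[16]=1 (border 'd')
j=17 s[j]='d': π[17]=2 (border 'dd')
j=18 s[j]='d': k: 2→1; π[18]=2 (border 'dd')
j=19 s[j]='a': k: 2→1→0; π[19]=0 (border '')
j=20 s[j]='e': π[20]=0 (border '')
j=21 s[j]='c': π[21]=0 (border '')
j=22 s[j]='e': π[22]=0 (border '')
j=23 s[j]='d': π[23]=1 (border 'd')
j=24 s[j]='c': k: 1→0; π[24]=0 (border '')
j=25 s[j]='a': π[25]=0 (border '')
j=26 s[j]='b': π[26]=0 (border '')
j=27 s[j]='c': π[27]=0 (border '')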